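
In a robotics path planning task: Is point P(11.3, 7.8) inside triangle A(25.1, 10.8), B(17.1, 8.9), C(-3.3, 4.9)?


Cross products: AB x AP = -2.22, BC x BP = -0.76, CA x CP = -3.78
All same sign? yes

Yes, inside


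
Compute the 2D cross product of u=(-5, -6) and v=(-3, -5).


u x v = u_x*v_y - u_y*v_x = (-5)*(-5) - (-6)*(-3)
= 25 - 18 = 7

7


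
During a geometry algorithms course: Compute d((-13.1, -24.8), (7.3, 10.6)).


dx=20.4, dy=35.4
d^2 = 20.4^2 + 35.4^2 = 1669.32
d = sqrt(1669.32) = 40.8573

40.8573


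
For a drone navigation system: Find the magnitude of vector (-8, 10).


|u| = sqrt((-8)^2 + 10^2) = sqrt(164) = 12.8062

12.8062


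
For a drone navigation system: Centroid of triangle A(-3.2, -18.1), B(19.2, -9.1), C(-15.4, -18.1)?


Centroid = ((x_A+x_B+x_C)/3, (y_A+y_B+y_C)/3)
= (((-3.2)+19.2+(-15.4))/3, ((-18.1)+(-9.1)+(-18.1))/3)
= (0.2, -15.1)

(0.2, -15.1)


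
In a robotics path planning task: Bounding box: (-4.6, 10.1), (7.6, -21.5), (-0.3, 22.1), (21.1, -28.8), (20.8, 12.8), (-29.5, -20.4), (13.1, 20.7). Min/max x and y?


x range: [-29.5, 21.1]
y range: [-28.8, 22.1]
Bounding box: (-29.5,-28.8) to (21.1,22.1)

(-29.5,-28.8) to (21.1,22.1)


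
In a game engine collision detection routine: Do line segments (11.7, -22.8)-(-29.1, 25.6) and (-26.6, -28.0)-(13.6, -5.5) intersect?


Cross products: d1=-652.71, d2=2210.97, d3=2065.88, d4=-797.8
d1*d2 < 0 and d3*d4 < 0? yes

Yes, they intersect


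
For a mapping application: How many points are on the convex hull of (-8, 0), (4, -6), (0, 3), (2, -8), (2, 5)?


Convex hull vertices (CCW): (-8, 0), (2, -8), (4, -6), (2, 5)
Count = 4

4


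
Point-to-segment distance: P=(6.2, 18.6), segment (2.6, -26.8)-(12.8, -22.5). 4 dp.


Project P onto AB: t = 1 (clamped to [0,1])
Closest point on segment: (12.8, -22.5)
Distance: 41.6266

41.6266


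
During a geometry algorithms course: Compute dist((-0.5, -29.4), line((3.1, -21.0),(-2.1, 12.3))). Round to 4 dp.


|cross product| = 163.56
|line direction| = sqrt(1135.93) = 33.7036
Distance = 163.56/sqrt(1135.93) = 4.8529

4.8529


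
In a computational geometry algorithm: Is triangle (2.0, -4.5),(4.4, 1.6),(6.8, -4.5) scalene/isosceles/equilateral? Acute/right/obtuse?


Side lengths squared: AB^2=42.97, BC^2=42.97, CA^2=23.04
Sorted: [23.04, 42.97, 42.97]
By sides: Isosceles, By angles: Acute

Isosceles, Acute


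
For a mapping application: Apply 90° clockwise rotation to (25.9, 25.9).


90° CW: (x,y) -> (y, -x)
(25.9,25.9) -> (25.9, -25.9)

(25.9, -25.9)


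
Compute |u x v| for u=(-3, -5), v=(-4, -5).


|u x v| = |(-3)*(-5) - (-5)*(-4)|
= |15 - 20| = 5

5


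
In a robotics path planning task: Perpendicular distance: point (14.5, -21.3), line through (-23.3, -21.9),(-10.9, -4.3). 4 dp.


|cross product| = 657.84
|line direction| = sqrt(463.52) = 21.5295
Distance = 657.84/sqrt(463.52) = 30.5553

30.5553


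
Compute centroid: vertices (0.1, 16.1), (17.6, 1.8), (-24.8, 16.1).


Centroid = ((x_A+x_B+x_C)/3, (y_A+y_B+y_C)/3)
= ((0.1+17.6+(-24.8))/3, (16.1+1.8+16.1)/3)
= (-2.3667, 11.3333)

(-2.3667, 11.3333)


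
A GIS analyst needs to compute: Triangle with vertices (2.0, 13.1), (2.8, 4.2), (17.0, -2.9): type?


Side lengths squared: AB^2=79.85, BC^2=252.05, CA^2=481
Sorted: [79.85, 252.05, 481]
By sides: Scalene, By angles: Obtuse

Scalene, Obtuse


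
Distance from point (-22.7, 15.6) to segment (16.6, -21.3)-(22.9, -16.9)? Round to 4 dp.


Project P onto AB: t = 0 (clamped to [0,1])
Closest point on segment: (16.6, -21.3)
Distance: 53.9083

53.9083


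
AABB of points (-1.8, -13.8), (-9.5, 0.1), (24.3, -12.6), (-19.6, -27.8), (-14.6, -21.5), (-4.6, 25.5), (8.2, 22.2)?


x range: [-19.6, 24.3]
y range: [-27.8, 25.5]
Bounding box: (-19.6,-27.8) to (24.3,25.5)

(-19.6,-27.8) to (24.3,25.5)


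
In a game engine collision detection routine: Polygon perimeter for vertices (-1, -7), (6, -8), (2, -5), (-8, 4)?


Sides: (-1, -7)->(6, -8): sqrt(50) = 7.071068, (6, -8)->(2, -5): sqrt(25) = 5, (2, -5)->(-8, 4): sqrt(181) = 13.453624, (-8, 4)->(-1, -7): sqrt(170) = 13.038405
Sum = 38.563097
Perimeter = 38.5631

38.5631


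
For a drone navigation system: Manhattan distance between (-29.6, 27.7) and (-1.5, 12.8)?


|(-29.6)-(-1.5)| + |27.7-12.8| = 28.1 + 14.9 = 43

43


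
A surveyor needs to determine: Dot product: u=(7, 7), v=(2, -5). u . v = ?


u . v = u_x*v_x + u_y*v_y = 7*2 + 7*(-5)
= 14 + (-35) = -21

-21


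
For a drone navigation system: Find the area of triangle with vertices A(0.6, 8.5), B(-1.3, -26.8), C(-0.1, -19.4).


Area = |x_A(y_B-y_C) + x_B(y_C-y_A) + x_C(y_A-y_B)|/2
= |(-4.44) + 36.27 + (-3.53)|/2
= 28.3/2 = 14.15

14.15


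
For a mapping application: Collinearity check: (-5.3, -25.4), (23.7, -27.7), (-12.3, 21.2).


Cross product: (23.7-(-5.3))*(21.2-(-25.4)) - ((-27.7)-(-25.4))*((-12.3)-(-5.3))
= 1335.3

No, not collinear


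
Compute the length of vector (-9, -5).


|u| = sqrt((-9)^2 + (-5)^2) = sqrt(106) = 10.2956

10.2956


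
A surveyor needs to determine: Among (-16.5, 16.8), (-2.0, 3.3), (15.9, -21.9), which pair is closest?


d(P0,P1) = 19.8116, d(P0,P2) = 50.4723, d(P1,P2) = 30.9104
Closest: P0 and P1

Closest pair: (-16.5, 16.8) and (-2.0, 3.3), distance = 19.8116


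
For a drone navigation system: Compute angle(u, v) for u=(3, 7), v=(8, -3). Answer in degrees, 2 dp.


u.v = 3, |u| = sqrt(58) = 7.6158, |v| = sqrt(73) = 8.544
cos(theta) = u.v/(|u||v|) = 3/sqrt(4234) = 0.046105
theta = acos(0.046105) = 87.36 degrees

87.36 degrees


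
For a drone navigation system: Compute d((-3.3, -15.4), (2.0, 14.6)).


dx=5.3, dy=30
d^2 = 5.3^2 + 30^2 = 928.09
d = sqrt(928.09) = 30.4646

30.4646


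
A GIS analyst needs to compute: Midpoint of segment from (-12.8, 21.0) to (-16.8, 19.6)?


M = (((-12.8)+(-16.8))/2, (21+19.6)/2)
= (-14.8, 20.3)

(-14.8, 20.3)


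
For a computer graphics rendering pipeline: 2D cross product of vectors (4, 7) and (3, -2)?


u x v = u_x*v_y - u_y*v_x = 4*(-2) - 7*3
= (-8) - 21 = -29

-29


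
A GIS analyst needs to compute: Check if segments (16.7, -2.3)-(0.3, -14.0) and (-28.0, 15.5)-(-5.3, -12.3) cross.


Cross products: d1=838.6, d2=117.09, d3=-814.91, d4=-93.4
d1*d2 < 0 and d3*d4 < 0? no

No, they don't intersect


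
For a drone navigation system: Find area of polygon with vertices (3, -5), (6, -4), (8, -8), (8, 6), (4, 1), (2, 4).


Shoelace sum: (3*(-4) - 6*(-5)) + (6*(-8) - 8*(-4)) + (8*6 - 8*(-8)) + (8*1 - 4*6) + (4*4 - 2*1) + (2*(-5) - 3*4)
= 90
Area = |90|/2 = 45

45


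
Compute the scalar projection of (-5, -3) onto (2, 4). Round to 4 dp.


u.v = -22, |v| = sqrt(20) = 4.4721
Scalar projection = u.v / |v| = -22 / sqrt(20) = -4.9193

-4.9193


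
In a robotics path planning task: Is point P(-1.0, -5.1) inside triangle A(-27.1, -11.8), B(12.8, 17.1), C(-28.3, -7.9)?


Cross products: AB x AP = -486.96, BC x BP = 567.42, CA x CP = 109.83
All same sign? no

No, outside


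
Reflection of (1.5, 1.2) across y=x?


Reflection over y=x: (x,y) -> (y,x)
(1.5, 1.2) -> (1.2, 1.5)

(1.2, 1.5)


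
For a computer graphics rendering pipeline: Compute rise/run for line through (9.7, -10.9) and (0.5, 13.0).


slope = (y2-y1)/(x2-x1) = (13-(-10.9))/(0.5-9.7) = 23.9/(-9.2) = -2.5978

-2.5978


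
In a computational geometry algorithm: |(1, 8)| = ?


|u| = sqrt(1^2 + 8^2) = sqrt(65) = 8.0623

8.0623


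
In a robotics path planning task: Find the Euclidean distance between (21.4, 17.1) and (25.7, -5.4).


dx=4.3, dy=-22.5
d^2 = 4.3^2 + (-22.5)^2 = 524.74
d = sqrt(524.74) = 22.9072

22.9072


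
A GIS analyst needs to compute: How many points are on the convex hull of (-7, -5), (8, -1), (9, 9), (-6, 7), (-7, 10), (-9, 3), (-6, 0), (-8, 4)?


Convex hull vertices (CCW): (-9, 3), (-7, -5), (8, -1), (9, 9), (-7, 10)
Count = 5

5


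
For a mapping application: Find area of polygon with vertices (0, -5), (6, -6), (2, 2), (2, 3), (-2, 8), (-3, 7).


Shoelace sum: (0*(-6) - 6*(-5)) + (6*2 - 2*(-6)) + (2*3 - 2*2) + (2*8 - (-2)*3) + ((-2)*7 - (-3)*8) + ((-3)*(-5) - 0*7)
= 103
Area = |103|/2 = 51.5

51.5


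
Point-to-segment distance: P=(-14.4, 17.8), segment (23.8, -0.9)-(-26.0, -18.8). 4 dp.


Project P onto AB: t = 0.5598 (clamped to [0,1])
Closest point on segment: (-4.0769, -10.92)
Distance: 30.5189

30.5189


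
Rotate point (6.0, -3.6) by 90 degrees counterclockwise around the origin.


90° CCW: (x,y) -> (-y, x)
(6,-3.6) -> (3.6, 6)

(3.6, 6)


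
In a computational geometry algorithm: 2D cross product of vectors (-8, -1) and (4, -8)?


u x v = u_x*v_y - u_y*v_x = (-8)*(-8) - (-1)*4
= 64 - (-4) = 68

68


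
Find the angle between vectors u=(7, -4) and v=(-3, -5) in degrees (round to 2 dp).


u.v = -1, |u| = sqrt(65) = 8.0623, |v| = sqrt(34) = 5.831
cos(theta) = u.v/(|u||v|) = -1/sqrt(2210) = -0.021272
theta = acos(-0.021272) = 91.22 degrees

91.22 degrees


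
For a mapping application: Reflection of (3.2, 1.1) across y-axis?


Reflection over y-axis: (x,y) -> (-x,y)
(3.2, 1.1) -> (-3.2, 1.1)

(-3.2, 1.1)


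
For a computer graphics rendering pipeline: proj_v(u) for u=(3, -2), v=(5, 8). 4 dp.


u.v = -1, |v| = sqrt(89) = 9.434
Scalar projection = u.v / |v| = -1 / sqrt(89) = -0.106

-0.106


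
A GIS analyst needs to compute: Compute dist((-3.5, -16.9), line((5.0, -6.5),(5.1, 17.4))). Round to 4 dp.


|cross product| = 202.11
|line direction| = sqrt(571.22) = 23.9002
Distance = 202.11/sqrt(571.22) = 8.4564

8.4564


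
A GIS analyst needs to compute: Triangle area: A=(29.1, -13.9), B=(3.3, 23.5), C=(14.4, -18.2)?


Area = |x_A(y_B-y_C) + x_B(y_C-y_A) + x_C(y_A-y_B)|/2
= |1213.47 + (-14.19) + (-538.56)|/2
= 660.72/2 = 330.36

330.36


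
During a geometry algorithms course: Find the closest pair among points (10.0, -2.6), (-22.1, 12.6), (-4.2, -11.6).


d(P0,P1) = 35.5169, d(P0,P2) = 16.8119, d(P1,P2) = 30.1007
Closest: P0 and P2

Closest pair: (10.0, -2.6) and (-4.2, -11.6), distance = 16.8119


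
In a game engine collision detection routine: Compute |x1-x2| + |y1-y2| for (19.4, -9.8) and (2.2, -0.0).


|19.4-2.2| + |(-9.8)-0| = 17.2 + 9.8 = 27

27


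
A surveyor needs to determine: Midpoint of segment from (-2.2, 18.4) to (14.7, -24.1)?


M = (((-2.2)+14.7)/2, (18.4+(-24.1))/2)
= (6.25, -2.85)

(6.25, -2.85)


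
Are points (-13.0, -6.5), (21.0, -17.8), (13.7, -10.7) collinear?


Cross product: (21-(-13))*((-10.7)-(-6.5)) - ((-17.8)-(-6.5))*(13.7-(-13))
= 158.91

No, not collinear


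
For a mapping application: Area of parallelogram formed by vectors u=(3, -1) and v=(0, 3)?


|u x v| = |3*3 - (-1)*0|
= |9 - 0| = 9

9


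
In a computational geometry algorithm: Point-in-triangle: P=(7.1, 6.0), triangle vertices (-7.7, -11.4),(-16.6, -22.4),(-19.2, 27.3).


Cross products: AB x AP = 7.94, BC x BP = -1251.73, CA x CP = 772.86
All same sign? no

No, outside


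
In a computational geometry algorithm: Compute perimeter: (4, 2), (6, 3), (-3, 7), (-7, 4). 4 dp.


Sides: (4, 2)->(6, 3): sqrt(5) = 2.236068, (6, 3)->(-3, 7): sqrt(97) = 9.848858, (-3, 7)->(-7, 4): sqrt(25) = 5, (-7, 4)->(4, 2): sqrt(125) = 11.18034
Sum = 28.265266
Perimeter = 28.2653

28.2653


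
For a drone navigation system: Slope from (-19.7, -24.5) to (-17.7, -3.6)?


slope = (y2-y1)/(x2-x1) = ((-3.6)-(-24.5))/((-17.7)-(-19.7)) = 20.9/2 = 10.45

10.45


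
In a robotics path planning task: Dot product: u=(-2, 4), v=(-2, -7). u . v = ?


u . v = u_x*v_x + u_y*v_y = (-2)*(-2) + 4*(-7)
= 4 + (-28) = -24

-24


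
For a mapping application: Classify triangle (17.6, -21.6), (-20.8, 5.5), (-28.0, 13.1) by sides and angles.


Side lengths squared: AB^2=2208.97, BC^2=109.6, CA^2=3283.45
Sorted: [109.6, 2208.97, 3283.45]
By sides: Scalene, By angles: Obtuse

Scalene, Obtuse


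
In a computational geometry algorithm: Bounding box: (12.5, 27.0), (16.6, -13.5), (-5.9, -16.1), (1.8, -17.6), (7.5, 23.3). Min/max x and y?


x range: [-5.9, 16.6]
y range: [-17.6, 27]
Bounding box: (-5.9,-17.6) to (16.6,27)

(-5.9,-17.6) to (16.6,27)


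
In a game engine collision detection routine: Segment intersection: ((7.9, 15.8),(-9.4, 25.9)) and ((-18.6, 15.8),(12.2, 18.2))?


Cross products: d1=-63.6, d2=289, d3=267.65, d4=-84.95
d1*d2 < 0 and d3*d4 < 0? yes

Yes, they intersect


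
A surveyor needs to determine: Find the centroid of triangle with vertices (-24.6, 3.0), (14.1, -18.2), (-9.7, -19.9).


Centroid = ((x_A+x_B+x_C)/3, (y_A+y_B+y_C)/3)
= (((-24.6)+14.1+(-9.7))/3, (3+(-18.2)+(-19.9))/3)
= (-6.7333, -11.7)

(-6.7333, -11.7)


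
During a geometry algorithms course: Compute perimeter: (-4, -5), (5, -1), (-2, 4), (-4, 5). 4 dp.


Sides: (-4, -5)->(5, -1): sqrt(97) = 9.848858, (5, -1)->(-2, 4): sqrt(74) = 8.602325, (-2, 4)->(-4, 5): sqrt(5) = 2.236068, (-4, 5)->(-4, -5): sqrt(100) = 10
Sum = 30.687251
Perimeter = 30.6873

30.6873


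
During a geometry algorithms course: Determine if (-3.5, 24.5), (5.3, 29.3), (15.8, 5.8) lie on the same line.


Cross product: (5.3-(-3.5))*(5.8-24.5) - (29.3-24.5)*(15.8-(-3.5))
= -257.2

No, not collinear


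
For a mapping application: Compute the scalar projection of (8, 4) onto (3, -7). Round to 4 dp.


u.v = -4, |v| = sqrt(58) = 7.6158
Scalar projection = u.v / |v| = -4 / sqrt(58) = -0.5252

-0.5252


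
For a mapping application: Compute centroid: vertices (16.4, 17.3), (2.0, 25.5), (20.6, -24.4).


Centroid = ((x_A+x_B+x_C)/3, (y_A+y_B+y_C)/3)
= ((16.4+2+20.6)/3, (17.3+25.5+(-24.4))/3)
= (13, 6.1333)

(13, 6.1333)


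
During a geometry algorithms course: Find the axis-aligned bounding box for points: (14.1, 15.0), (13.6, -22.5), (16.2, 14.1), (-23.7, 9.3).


x range: [-23.7, 16.2]
y range: [-22.5, 15]
Bounding box: (-23.7,-22.5) to (16.2,15)

(-23.7,-22.5) to (16.2,15)


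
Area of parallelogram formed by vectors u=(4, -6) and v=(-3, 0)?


|u x v| = |4*0 - (-6)*(-3)|
= |0 - 18| = 18

18


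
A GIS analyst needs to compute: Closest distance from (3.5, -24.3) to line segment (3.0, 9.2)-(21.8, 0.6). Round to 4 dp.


Project P onto AB: t = 0.6961 (clamped to [0,1])
Closest point on segment: (16.0861, 3.2138)
Distance: 30.2559

30.2559


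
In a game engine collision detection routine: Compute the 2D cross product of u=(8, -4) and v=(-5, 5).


u x v = u_x*v_y - u_y*v_x = 8*5 - (-4)*(-5)
= 40 - 20 = 20

20


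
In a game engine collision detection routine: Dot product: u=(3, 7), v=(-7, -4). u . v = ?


u . v = u_x*v_x + u_y*v_y = 3*(-7) + 7*(-4)
= (-21) + (-28) = -49

-49


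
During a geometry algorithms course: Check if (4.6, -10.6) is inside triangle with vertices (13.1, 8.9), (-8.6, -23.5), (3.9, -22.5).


Cross products: AB x AP = 147.75, BC x BP = 148.05, CA x CP = 87.5
All same sign? yes

Yes, inside


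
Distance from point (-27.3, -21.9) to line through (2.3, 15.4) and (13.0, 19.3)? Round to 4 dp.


|cross product| = 283.67
|line direction| = sqrt(129.7) = 11.3886
Distance = 283.67/sqrt(129.7) = 24.9083

24.9083


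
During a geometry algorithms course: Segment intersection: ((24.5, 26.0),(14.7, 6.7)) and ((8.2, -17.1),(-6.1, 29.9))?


Cross products: d1=-1382.43, d2=-645.84, d3=107.79, d4=-628.8
d1*d2 < 0 and d3*d4 < 0? no

No, they don't intersect


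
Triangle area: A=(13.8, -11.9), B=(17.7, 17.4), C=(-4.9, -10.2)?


Area = |x_A(y_B-y_C) + x_B(y_C-y_A) + x_C(y_A-y_B)|/2
= |380.88 + 30.09 + 143.57|/2
= 554.54/2 = 277.27

277.27


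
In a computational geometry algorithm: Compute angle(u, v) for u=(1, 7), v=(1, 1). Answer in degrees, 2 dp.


u.v = 8, |u| = sqrt(50) = 7.0711, |v| = sqrt(2) = 1.4142
cos(theta) = u.v/(|u||v|) = 8/sqrt(100) = 0.8
theta = acos(0.8) = 36.87 degrees

36.87 degrees


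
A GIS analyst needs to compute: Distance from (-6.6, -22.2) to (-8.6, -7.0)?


dx=-2, dy=15.2
d^2 = (-2)^2 + 15.2^2 = 235.04
d = sqrt(235.04) = 15.331

15.331


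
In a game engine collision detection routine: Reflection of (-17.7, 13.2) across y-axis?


Reflection over y-axis: (x,y) -> (-x,y)
(-17.7, 13.2) -> (17.7, 13.2)

(17.7, 13.2)


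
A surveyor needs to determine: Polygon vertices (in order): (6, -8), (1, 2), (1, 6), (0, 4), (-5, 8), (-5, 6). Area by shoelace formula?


Shoelace sum: (6*2 - 1*(-8)) + (1*6 - 1*2) + (1*4 - 0*6) + (0*8 - (-5)*4) + ((-5)*6 - (-5)*8) + ((-5)*(-8) - 6*6)
= 62
Area = |62|/2 = 31

31


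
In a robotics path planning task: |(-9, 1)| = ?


|u| = sqrt((-9)^2 + 1^2) = sqrt(82) = 9.0554

9.0554


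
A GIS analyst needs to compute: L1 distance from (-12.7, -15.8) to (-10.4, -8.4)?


|(-12.7)-(-10.4)| + |(-15.8)-(-8.4)| = 2.3 + 7.4 = 9.7

9.7


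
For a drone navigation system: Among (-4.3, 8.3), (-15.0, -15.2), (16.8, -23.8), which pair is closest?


d(P0,P1) = 25.8213, d(P0,P2) = 38.4138, d(P1,P2) = 32.9424
Closest: P0 and P1

Closest pair: (-4.3, 8.3) and (-15.0, -15.2), distance = 25.8213


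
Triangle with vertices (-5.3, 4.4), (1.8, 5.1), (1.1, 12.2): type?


Side lengths squared: AB^2=50.9, BC^2=50.9, CA^2=101.8
Sorted: [50.9, 50.9, 101.8]
By sides: Isosceles, By angles: Right

Isosceles, Right


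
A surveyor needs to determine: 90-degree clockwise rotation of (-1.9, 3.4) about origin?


90° CW: (x,y) -> (y, -x)
(-1.9,3.4) -> (3.4, 1.9)

(3.4, 1.9)


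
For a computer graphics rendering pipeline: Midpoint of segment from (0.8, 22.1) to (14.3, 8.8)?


M = ((0.8+14.3)/2, (22.1+8.8)/2)
= (7.55, 15.45)

(7.55, 15.45)


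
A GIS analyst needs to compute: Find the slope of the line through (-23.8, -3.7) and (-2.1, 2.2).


slope = (y2-y1)/(x2-x1) = (2.2-(-3.7))/((-2.1)-(-23.8)) = 5.9/21.7 = 0.2719

0.2719


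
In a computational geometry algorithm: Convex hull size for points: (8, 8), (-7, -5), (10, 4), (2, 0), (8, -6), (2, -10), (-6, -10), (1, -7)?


Convex hull vertices (CCW): (-7, -5), (-6, -10), (2, -10), (8, -6), (10, 4), (8, 8)
Count = 6

6


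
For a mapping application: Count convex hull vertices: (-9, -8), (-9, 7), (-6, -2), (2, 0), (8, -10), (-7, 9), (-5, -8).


Convex hull vertices (CCW): (-9, -8), (8, -10), (2, 0), (-7, 9), (-9, 7)
Count = 5

5


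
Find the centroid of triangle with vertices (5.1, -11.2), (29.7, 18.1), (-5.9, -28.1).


Centroid = ((x_A+x_B+x_C)/3, (y_A+y_B+y_C)/3)
= ((5.1+29.7+(-5.9))/3, ((-11.2)+18.1+(-28.1))/3)
= (9.6333, -7.0667)

(9.6333, -7.0667)


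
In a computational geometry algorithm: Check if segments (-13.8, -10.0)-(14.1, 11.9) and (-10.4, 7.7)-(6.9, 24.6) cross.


Cross products: d1=-248.75, d2=-341.39, d3=419.37, d4=512.01
d1*d2 < 0 and d3*d4 < 0? no

No, they don't intersect


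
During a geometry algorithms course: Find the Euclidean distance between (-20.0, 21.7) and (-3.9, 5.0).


dx=16.1, dy=-16.7
d^2 = 16.1^2 + (-16.7)^2 = 538.1
d = sqrt(538.1) = 23.197

23.197


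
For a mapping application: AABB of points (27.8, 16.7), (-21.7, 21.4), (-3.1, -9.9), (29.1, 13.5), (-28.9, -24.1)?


x range: [-28.9, 29.1]
y range: [-24.1, 21.4]
Bounding box: (-28.9,-24.1) to (29.1,21.4)

(-28.9,-24.1) to (29.1,21.4)


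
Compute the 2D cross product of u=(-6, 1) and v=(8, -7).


u x v = u_x*v_y - u_y*v_x = (-6)*(-7) - 1*8
= 42 - 8 = 34

34


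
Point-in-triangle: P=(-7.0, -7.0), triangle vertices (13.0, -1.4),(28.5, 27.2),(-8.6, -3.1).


Cross products: AB x AP = 485.2, BC x BP = 193.17, CA x CP = -86.96
All same sign? no

No, outside


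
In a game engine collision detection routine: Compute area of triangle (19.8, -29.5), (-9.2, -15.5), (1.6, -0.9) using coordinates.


Area = |x_A(y_B-y_C) + x_B(y_C-y_A) + x_C(y_A-y_B)|/2
= |(-289.08) + (-263.12) + (-22.4)|/2
= 574.6/2 = 287.3

287.3


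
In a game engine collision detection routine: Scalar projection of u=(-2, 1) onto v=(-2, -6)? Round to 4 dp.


u.v = -2, |v| = sqrt(40) = 6.3246
Scalar projection = u.v / |v| = -2 / sqrt(40) = -0.3162

-0.3162


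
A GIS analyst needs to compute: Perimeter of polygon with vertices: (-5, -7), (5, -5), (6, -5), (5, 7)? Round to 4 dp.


Sides: (-5, -7)->(5, -5): sqrt(104) = 10.198039, (5, -5)->(6, -5): sqrt(1) = 1, (6, -5)->(5, 7): sqrt(145) = 12.041595, (5, 7)->(-5, -7): sqrt(296) = 17.204651
Sum = 40.444285
Perimeter = 40.4443

40.4443


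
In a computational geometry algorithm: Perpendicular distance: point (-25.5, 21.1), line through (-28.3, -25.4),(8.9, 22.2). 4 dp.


|cross product| = 1596.52
|line direction| = sqrt(3649.6) = 60.4119
Distance = 1596.52/sqrt(3649.6) = 26.4272

26.4272


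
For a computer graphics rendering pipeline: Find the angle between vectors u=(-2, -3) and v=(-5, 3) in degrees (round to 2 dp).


u.v = 1, |u| = sqrt(13) = 3.6056, |v| = sqrt(34) = 5.831
cos(theta) = u.v/(|u||v|) = 1/sqrt(442) = 0.047565
theta = acos(0.047565) = 87.27 degrees

87.27 degrees


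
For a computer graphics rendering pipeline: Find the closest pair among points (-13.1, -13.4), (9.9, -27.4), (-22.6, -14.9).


d(P0,P1) = 26.9258, d(P0,P2) = 9.6177, d(P1,P2) = 34.821
Closest: P0 and P2

Closest pair: (-13.1, -13.4) and (-22.6, -14.9), distance = 9.6177


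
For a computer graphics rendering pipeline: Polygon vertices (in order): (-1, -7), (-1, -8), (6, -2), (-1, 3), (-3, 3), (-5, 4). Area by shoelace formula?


Shoelace sum: ((-1)*(-8) - (-1)*(-7)) + ((-1)*(-2) - 6*(-8)) + (6*3 - (-1)*(-2)) + ((-1)*3 - (-3)*3) + ((-3)*4 - (-5)*3) + ((-5)*(-7) - (-1)*4)
= 115
Area = |115|/2 = 57.5

57.5


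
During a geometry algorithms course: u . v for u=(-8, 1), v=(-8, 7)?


u . v = u_x*v_x + u_y*v_y = (-8)*(-8) + 1*7
= 64 + 7 = 71

71


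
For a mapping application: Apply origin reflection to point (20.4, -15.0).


Reflection over origin: (x,y) -> (-x,-y)
(20.4, -15) -> (-20.4, 15)

(-20.4, 15)


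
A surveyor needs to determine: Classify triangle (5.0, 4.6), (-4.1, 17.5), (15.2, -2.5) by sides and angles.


Side lengths squared: AB^2=249.22, BC^2=772.49, CA^2=154.45
Sorted: [154.45, 249.22, 772.49]
By sides: Scalene, By angles: Obtuse

Scalene, Obtuse


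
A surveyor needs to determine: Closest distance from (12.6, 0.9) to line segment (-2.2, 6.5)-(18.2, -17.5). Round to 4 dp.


Project P onto AB: t = 0.4398 (clamped to [0,1])
Closest point on segment: (6.7713, -4.0544)
Distance: 7.6499

7.6499


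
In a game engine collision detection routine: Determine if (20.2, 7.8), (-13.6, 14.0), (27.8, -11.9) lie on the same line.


Cross product: ((-13.6)-20.2)*((-11.9)-7.8) - (14-7.8)*(27.8-20.2)
= 618.74

No, not collinear


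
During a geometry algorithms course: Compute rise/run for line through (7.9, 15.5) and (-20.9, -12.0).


slope = (y2-y1)/(x2-x1) = ((-12)-15.5)/((-20.9)-7.9) = (-27.5)/(-28.8) = 0.9549

0.9549


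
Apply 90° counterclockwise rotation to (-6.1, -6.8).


90° CCW: (x,y) -> (-y, x)
(-6.1,-6.8) -> (6.8, -6.1)

(6.8, -6.1)


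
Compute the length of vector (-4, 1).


|u| = sqrt((-4)^2 + 1^2) = sqrt(17) = 4.1231

4.1231


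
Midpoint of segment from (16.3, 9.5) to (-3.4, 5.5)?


M = ((16.3+(-3.4))/2, (9.5+5.5)/2)
= (6.45, 7.5)

(6.45, 7.5)


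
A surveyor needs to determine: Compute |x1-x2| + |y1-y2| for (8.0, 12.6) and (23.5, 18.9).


|8-23.5| + |12.6-18.9| = 15.5 + 6.3 = 21.8

21.8


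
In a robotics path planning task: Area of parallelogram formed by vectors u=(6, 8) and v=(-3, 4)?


|u x v| = |6*4 - 8*(-3)|
= |24 - (-24)| = 48

48


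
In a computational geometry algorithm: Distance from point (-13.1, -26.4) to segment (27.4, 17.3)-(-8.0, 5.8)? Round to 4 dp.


Project P onto AB: t = 1 (clamped to [0,1])
Closest point on segment: (-8, 5.8)
Distance: 32.6014

32.6014


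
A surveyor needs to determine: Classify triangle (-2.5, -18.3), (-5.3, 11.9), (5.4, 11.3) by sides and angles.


Side lengths squared: AB^2=919.88, BC^2=114.85, CA^2=938.57
Sorted: [114.85, 919.88, 938.57]
By sides: Scalene, By angles: Acute

Scalene, Acute


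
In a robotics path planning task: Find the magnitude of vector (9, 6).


|u| = sqrt(9^2 + 6^2) = sqrt(117) = 10.8167

10.8167


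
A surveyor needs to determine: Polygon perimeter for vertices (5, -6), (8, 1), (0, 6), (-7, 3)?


Sides: (5, -6)->(8, 1): sqrt(58) = 7.615773, (8, 1)->(0, 6): sqrt(89) = 9.433981, (0, 6)->(-7, 3): sqrt(58) = 7.615773, (-7, 3)->(5, -6): sqrt(225) = 15
Sum = 39.665527
Perimeter = 39.6655

39.6655


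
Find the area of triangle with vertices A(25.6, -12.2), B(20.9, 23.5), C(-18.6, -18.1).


Area = |x_A(y_B-y_C) + x_B(y_C-y_A) + x_C(y_A-y_B)|/2
= |1064.96 + (-123.31) + 664.02|/2
= 1605.67/2 = 802.835

802.835


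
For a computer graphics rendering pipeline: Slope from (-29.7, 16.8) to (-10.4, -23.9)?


slope = (y2-y1)/(x2-x1) = ((-23.9)-16.8)/((-10.4)-(-29.7)) = (-40.7)/19.3 = -2.1088

-2.1088


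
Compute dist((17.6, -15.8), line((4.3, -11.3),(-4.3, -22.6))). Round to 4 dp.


|cross product| = 188.99
|line direction| = sqrt(201.65) = 14.2004
Distance = 188.99/sqrt(201.65) = 13.3088

13.3088


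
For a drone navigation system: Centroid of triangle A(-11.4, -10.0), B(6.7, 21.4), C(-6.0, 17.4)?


Centroid = ((x_A+x_B+x_C)/3, (y_A+y_B+y_C)/3)
= (((-11.4)+6.7+(-6))/3, ((-10)+21.4+17.4)/3)
= (-3.5667, 9.6)

(-3.5667, 9.6)


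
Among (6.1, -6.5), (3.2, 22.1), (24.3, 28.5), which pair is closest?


d(P0,P1) = 28.7467, d(P0,P2) = 39.4492, d(P1,P2) = 22.0493
Closest: P1 and P2

Closest pair: (3.2, 22.1) and (24.3, 28.5), distance = 22.0493


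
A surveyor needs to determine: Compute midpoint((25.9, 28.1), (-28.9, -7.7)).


M = ((25.9+(-28.9))/2, (28.1+(-7.7))/2)
= (-1.5, 10.2)

(-1.5, 10.2)


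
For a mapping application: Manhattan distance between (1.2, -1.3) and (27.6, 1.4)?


|1.2-27.6| + |(-1.3)-1.4| = 26.4 + 2.7 = 29.1

29.1


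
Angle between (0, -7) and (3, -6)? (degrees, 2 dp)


u.v = 42, |u| = sqrt(49) = 7, |v| = sqrt(45) = 6.7082
cos(theta) = u.v/(|u||v|) = 42/sqrt(2205) = 0.894427
theta = acos(0.894427) = 26.57 degrees

26.57 degrees


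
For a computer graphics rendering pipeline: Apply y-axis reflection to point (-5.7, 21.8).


Reflection over y-axis: (x,y) -> (-x,y)
(-5.7, 21.8) -> (5.7, 21.8)

(5.7, 21.8)


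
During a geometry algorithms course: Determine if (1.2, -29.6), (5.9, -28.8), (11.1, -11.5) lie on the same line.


Cross product: (5.9-1.2)*((-11.5)-(-29.6)) - ((-28.8)-(-29.6))*(11.1-1.2)
= 77.15

No, not collinear


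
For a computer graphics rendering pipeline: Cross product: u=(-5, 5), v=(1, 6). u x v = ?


u x v = u_x*v_y - u_y*v_x = (-5)*6 - 5*1
= (-30) - 5 = -35

-35


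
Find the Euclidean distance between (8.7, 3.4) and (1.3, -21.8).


dx=-7.4, dy=-25.2
d^2 = (-7.4)^2 + (-25.2)^2 = 689.8
d = sqrt(689.8) = 26.264

26.264


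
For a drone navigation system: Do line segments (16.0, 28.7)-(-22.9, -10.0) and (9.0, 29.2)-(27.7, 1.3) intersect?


Cross products: d1=185.95, d2=-1623.05, d3=-290.35, d4=1518.65
d1*d2 < 0 and d3*d4 < 0? yes

Yes, they intersect


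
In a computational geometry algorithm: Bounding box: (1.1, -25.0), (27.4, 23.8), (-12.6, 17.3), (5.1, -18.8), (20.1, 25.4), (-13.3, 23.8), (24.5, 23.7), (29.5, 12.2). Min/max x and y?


x range: [-13.3, 29.5]
y range: [-25, 25.4]
Bounding box: (-13.3,-25) to (29.5,25.4)

(-13.3,-25) to (29.5,25.4)


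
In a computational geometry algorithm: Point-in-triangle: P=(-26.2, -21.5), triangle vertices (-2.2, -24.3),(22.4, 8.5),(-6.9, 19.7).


Cross products: AB x AP = 856.08, BC x BP = 1423.32, CA x CP = -1042.84
All same sign? no

No, outside


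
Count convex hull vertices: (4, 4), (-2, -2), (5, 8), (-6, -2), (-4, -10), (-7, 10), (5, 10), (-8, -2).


Convex hull vertices (CCW): (-8, -2), (-4, -10), (4, 4), (5, 8), (5, 10), (-7, 10)
Count = 6

6


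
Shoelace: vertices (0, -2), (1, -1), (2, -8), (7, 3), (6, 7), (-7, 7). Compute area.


Shoelace sum: (0*(-1) - 1*(-2)) + (1*(-8) - 2*(-1)) + (2*3 - 7*(-8)) + (7*7 - 6*3) + (6*7 - (-7)*7) + ((-7)*(-2) - 0*7)
= 194
Area = |194|/2 = 97

97


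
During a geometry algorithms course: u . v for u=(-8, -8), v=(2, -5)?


u . v = u_x*v_x + u_y*v_y = (-8)*2 + (-8)*(-5)
= (-16) + 40 = 24

24


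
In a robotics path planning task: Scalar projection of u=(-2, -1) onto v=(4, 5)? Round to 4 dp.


u.v = -13, |v| = sqrt(41) = 6.4031
Scalar projection = u.v / |v| = -13 / sqrt(41) = -2.0303

-2.0303


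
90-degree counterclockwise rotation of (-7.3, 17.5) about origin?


90° CCW: (x,y) -> (-y, x)
(-7.3,17.5) -> (-17.5, -7.3)

(-17.5, -7.3)


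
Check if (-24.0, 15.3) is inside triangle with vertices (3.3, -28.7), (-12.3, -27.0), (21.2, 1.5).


Cross products: AB x AP = -639.99, BC x BP = 1750.5, CA x CP = -1612.06
All same sign? no

No, outside


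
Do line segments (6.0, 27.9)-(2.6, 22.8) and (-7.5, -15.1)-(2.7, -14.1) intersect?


Cross products: d1=425.1, d2=376.48, d3=77.35, d4=125.97
d1*d2 < 0 and d3*d4 < 0? no

No, they don't intersect


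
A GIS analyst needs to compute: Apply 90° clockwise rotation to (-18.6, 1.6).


90° CW: (x,y) -> (y, -x)
(-18.6,1.6) -> (1.6, 18.6)

(1.6, 18.6)


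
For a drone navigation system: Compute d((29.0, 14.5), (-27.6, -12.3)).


dx=-56.6, dy=-26.8
d^2 = (-56.6)^2 + (-26.8)^2 = 3921.8
d = sqrt(3921.8) = 62.6243

62.6243


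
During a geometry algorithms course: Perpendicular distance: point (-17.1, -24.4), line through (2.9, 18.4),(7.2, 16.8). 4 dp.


|cross product| = 216.04
|line direction| = sqrt(21.05) = 4.588
Distance = 216.04/sqrt(21.05) = 47.0878

47.0878


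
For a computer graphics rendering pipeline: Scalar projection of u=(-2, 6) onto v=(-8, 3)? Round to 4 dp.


u.v = 34, |v| = sqrt(73) = 8.544
Scalar projection = u.v / |v| = 34 / sqrt(73) = 3.9794

3.9794


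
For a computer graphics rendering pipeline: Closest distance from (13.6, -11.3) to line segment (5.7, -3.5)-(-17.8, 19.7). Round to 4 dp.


Project P onto AB: t = 0 (clamped to [0,1])
Closest point on segment: (5.7, -3.5)
Distance: 11.1018

11.1018


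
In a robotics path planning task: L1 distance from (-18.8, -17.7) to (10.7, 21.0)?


|(-18.8)-10.7| + |(-17.7)-21| = 29.5 + 38.7 = 68.2

68.2


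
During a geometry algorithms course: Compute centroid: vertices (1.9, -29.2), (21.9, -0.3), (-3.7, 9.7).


Centroid = ((x_A+x_B+x_C)/3, (y_A+y_B+y_C)/3)
= ((1.9+21.9+(-3.7))/3, ((-29.2)+(-0.3)+9.7)/3)
= (6.7, -6.6)

(6.7, -6.6)


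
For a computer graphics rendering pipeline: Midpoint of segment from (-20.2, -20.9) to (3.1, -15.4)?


M = (((-20.2)+3.1)/2, ((-20.9)+(-15.4))/2)
= (-8.55, -18.15)

(-8.55, -18.15)


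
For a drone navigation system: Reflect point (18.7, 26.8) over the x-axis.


Reflection over x-axis: (x,y) -> (x,-y)
(18.7, 26.8) -> (18.7, -26.8)

(18.7, -26.8)


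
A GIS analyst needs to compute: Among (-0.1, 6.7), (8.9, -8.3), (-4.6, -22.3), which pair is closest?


d(P0,P1) = 17.4929, d(P0,P2) = 29.3471, d(P1,P2) = 19.4487
Closest: P0 and P1

Closest pair: (-0.1, 6.7) and (8.9, -8.3), distance = 17.4929


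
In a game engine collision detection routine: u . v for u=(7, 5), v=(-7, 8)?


u . v = u_x*v_x + u_y*v_y = 7*(-7) + 5*8
= (-49) + 40 = -9

-9


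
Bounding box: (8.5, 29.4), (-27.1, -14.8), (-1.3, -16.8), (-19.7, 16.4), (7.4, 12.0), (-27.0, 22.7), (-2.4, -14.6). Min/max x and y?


x range: [-27.1, 8.5]
y range: [-16.8, 29.4]
Bounding box: (-27.1,-16.8) to (8.5,29.4)

(-27.1,-16.8) to (8.5,29.4)


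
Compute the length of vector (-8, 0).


|u| = sqrt((-8)^2 + 0^2) = sqrt(64) = 8

8


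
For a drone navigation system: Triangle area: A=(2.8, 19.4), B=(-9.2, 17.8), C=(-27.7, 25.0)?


Area = |x_A(y_B-y_C) + x_B(y_C-y_A) + x_C(y_A-y_B)|/2
= |(-20.16) + (-51.52) + (-44.32)|/2
= 116/2 = 58

58


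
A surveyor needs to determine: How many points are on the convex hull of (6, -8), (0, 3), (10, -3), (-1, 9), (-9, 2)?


Convex hull vertices (CCW): (-9, 2), (6, -8), (10, -3), (-1, 9)
Count = 4

4


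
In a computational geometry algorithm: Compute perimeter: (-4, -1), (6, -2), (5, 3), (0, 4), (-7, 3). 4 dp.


Sides: (-4, -1)->(6, -2): sqrt(101) = 10.049876, (6, -2)->(5, 3): sqrt(26) = 5.09902, (5, 3)->(0, 4): sqrt(26) = 5.09902, (0, 4)->(-7, 3): sqrt(50) = 7.071068, (-7, 3)->(-4, -1): sqrt(25) = 5
Sum = 32.318984
Perimeter = 32.319

32.319


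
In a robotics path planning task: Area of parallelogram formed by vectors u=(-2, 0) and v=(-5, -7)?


|u x v| = |(-2)*(-7) - 0*(-5)|
= |14 - 0| = 14

14


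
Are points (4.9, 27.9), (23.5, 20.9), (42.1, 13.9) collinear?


Cross product: (23.5-4.9)*(13.9-27.9) - (20.9-27.9)*(42.1-4.9)
= 0

Yes, collinear


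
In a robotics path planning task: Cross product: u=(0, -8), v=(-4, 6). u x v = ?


u x v = u_x*v_y - u_y*v_x = 0*6 - (-8)*(-4)
= 0 - 32 = -32

-32


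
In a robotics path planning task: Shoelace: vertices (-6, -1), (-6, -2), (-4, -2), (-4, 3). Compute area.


Shoelace sum: ((-6)*(-2) - (-6)*(-1)) + ((-6)*(-2) - (-4)*(-2)) + ((-4)*3 - (-4)*(-2)) + ((-4)*(-1) - (-6)*3)
= 12
Area = |12|/2 = 6

6


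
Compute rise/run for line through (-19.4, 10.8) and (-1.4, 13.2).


slope = (y2-y1)/(x2-x1) = (13.2-10.8)/((-1.4)-(-19.4)) = 2.4/18 = 0.1333

0.1333


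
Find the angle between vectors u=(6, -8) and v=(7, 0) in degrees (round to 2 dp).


u.v = 42, |u| = sqrt(100) = 10, |v| = sqrt(49) = 7
cos(theta) = u.v/(|u||v|) = 42/sqrt(4900) = 0.6
theta = acos(0.6) = 53.13 degrees

53.13 degrees


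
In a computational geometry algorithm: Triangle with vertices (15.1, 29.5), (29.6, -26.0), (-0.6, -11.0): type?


Side lengths squared: AB^2=3290.5, BC^2=1137.04, CA^2=1886.74
Sorted: [1137.04, 1886.74, 3290.5]
By sides: Scalene, By angles: Obtuse

Scalene, Obtuse


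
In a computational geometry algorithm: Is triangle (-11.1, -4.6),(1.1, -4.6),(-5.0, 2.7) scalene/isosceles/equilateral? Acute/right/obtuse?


Side lengths squared: AB^2=148.84, BC^2=90.5, CA^2=90.5
Sorted: [90.5, 90.5, 148.84]
By sides: Isosceles, By angles: Acute

Isosceles, Acute


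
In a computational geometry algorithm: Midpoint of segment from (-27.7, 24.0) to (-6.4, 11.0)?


M = (((-27.7)+(-6.4))/2, (24+11)/2)
= (-17.05, 17.5)

(-17.05, 17.5)


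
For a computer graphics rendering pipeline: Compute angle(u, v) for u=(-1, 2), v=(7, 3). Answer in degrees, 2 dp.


u.v = -1, |u| = sqrt(5) = 2.2361, |v| = sqrt(58) = 7.6158
cos(theta) = u.v/(|u||v|) = -1/sqrt(290) = -0.058722
theta = acos(-0.058722) = 93.37 degrees

93.37 degrees


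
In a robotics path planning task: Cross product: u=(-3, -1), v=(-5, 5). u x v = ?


u x v = u_x*v_y - u_y*v_x = (-3)*5 - (-1)*(-5)
= (-15) - 5 = -20

-20


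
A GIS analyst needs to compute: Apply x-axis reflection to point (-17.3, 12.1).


Reflection over x-axis: (x,y) -> (x,-y)
(-17.3, 12.1) -> (-17.3, -12.1)

(-17.3, -12.1)


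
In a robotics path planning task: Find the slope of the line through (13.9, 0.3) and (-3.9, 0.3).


slope = (y2-y1)/(x2-x1) = (0.3-0.3)/((-3.9)-13.9) = 0/(-17.8) = 0

0


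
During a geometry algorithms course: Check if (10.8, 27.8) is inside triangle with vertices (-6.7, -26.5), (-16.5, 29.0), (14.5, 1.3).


Cross products: AB x AP = -1503.39, BC x BP = 719.01, CA x CP = -664.66
All same sign? no

No, outside


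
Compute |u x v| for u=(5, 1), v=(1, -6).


|u x v| = |5*(-6) - 1*1|
= |(-30) - 1| = 31

31


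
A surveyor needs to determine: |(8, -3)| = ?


|u| = sqrt(8^2 + (-3)^2) = sqrt(73) = 8.544

8.544


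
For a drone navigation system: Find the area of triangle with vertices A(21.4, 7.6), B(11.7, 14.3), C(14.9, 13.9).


Area = |x_A(y_B-y_C) + x_B(y_C-y_A) + x_C(y_A-y_B)|/2
= |8.56 + 73.71 + (-99.83)|/2
= 17.56/2 = 8.78

8.78


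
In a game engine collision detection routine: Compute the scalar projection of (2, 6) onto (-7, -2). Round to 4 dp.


u.v = -26, |v| = sqrt(53) = 7.2801
Scalar projection = u.v / |v| = -26 / sqrt(53) = -3.5714

-3.5714


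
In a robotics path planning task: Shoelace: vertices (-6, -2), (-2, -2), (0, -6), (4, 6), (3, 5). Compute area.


Shoelace sum: ((-6)*(-2) - (-2)*(-2)) + ((-2)*(-6) - 0*(-2)) + (0*6 - 4*(-6)) + (4*5 - 3*6) + (3*(-2) - (-6)*5)
= 70
Area = |70|/2 = 35

35


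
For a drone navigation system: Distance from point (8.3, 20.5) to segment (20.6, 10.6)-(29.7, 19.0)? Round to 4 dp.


Project P onto AB: t = 0 (clamped to [0,1])
Closest point on segment: (20.6, 10.6)
Distance: 15.7892

15.7892


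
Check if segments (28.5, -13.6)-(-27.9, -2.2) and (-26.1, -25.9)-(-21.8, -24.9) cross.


Cross products: d1=-1.71, d2=103.71, d3=1316.16, d4=1210.74
d1*d2 < 0 and d3*d4 < 0? no

No, they don't intersect


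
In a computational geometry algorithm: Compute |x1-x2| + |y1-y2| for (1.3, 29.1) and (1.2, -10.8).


|1.3-1.2| + |29.1-(-10.8)| = 0.1 + 39.9 = 40

40


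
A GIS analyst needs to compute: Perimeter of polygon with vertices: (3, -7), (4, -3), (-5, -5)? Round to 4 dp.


Sides: (3, -7)->(4, -3): sqrt(17) = 4.123106, (4, -3)->(-5, -5): sqrt(85) = 9.219544, (-5, -5)->(3, -7): sqrt(68) = 8.246211
Sum = 21.588861
Perimeter = 21.5889

21.5889


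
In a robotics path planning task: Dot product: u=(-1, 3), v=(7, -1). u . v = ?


u . v = u_x*v_x + u_y*v_y = (-1)*7 + 3*(-1)
= (-7) + (-3) = -10

-10


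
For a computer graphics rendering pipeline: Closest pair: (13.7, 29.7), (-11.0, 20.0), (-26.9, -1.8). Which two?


d(P0,P1) = 26.5364, d(P0,P2) = 51.3869, d(P1,P2) = 26.9824
Closest: P0 and P1

Closest pair: (13.7, 29.7) and (-11.0, 20.0), distance = 26.5364


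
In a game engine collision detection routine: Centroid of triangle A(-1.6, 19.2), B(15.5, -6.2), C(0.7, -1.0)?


Centroid = ((x_A+x_B+x_C)/3, (y_A+y_B+y_C)/3)
= (((-1.6)+15.5+0.7)/3, (19.2+(-6.2)+(-1))/3)
= (4.8667, 4)

(4.8667, 4)


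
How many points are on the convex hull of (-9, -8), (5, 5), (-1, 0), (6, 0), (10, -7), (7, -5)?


Convex hull vertices (CCW): (-9, -8), (10, -7), (5, 5), (-1, 0)
Count = 4

4


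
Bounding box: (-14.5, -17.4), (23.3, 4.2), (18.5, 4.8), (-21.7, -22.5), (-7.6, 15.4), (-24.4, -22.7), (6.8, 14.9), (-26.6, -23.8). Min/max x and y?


x range: [-26.6, 23.3]
y range: [-23.8, 15.4]
Bounding box: (-26.6,-23.8) to (23.3,15.4)

(-26.6,-23.8) to (23.3,15.4)


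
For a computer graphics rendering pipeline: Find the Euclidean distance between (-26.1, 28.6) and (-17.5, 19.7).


dx=8.6, dy=-8.9
d^2 = 8.6^2 + (-8.9)^2 = 153.17
d = sqrt(153.17) = 12.3762

12.3762


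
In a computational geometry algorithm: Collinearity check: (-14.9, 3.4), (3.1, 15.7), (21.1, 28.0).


Cross product: (3.1-(-14.9))*(28-3.4) - (15.7-3.4)*(21.1-(-14.9))
= 0

Yes, collinear


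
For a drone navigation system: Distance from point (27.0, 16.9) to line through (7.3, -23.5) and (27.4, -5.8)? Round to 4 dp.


|cross product| = 463.35
|line direction| = sqrt(717.3) = 26.7825
Distance = 463.35/sqrt(717.3) = 17.3005

17.3005


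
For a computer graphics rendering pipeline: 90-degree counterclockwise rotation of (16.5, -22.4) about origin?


90° CCW: (x,y) -> (-y, x)
(16.5,-22.4) -> (22.4, 16.5)

(22.4, 16.5)


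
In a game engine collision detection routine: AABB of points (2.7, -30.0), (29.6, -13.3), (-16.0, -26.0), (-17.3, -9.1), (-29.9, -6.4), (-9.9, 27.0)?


x range: [-29.9, 29.6]
y range: [-30, 27]
Bounding box: (-29.9,-30) to (29.6,27)

(-29.9,-30) to (29.6,27)


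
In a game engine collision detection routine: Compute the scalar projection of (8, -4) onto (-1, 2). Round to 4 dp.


u.v = -16, |v| = sqrt(5) = 2.2361
Scalar projection = u.v / |v| = -16 / sqrt(5) = -7.1554

-7.1554
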